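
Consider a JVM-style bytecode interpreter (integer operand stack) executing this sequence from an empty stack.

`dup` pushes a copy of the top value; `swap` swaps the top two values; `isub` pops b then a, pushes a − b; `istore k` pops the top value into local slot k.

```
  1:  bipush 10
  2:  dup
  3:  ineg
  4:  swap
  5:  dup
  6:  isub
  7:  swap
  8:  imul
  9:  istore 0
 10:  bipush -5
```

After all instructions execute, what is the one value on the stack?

-5

bipush 10  [10]
dup        [10, 10]
ineg       [10, -10]
swap       [-10, 10]
dup        [-10, 10, 10]
isub       [-10, 0]
swap       [0, -10]
imul       [0]
istore 0   []
bipush -5  [-5]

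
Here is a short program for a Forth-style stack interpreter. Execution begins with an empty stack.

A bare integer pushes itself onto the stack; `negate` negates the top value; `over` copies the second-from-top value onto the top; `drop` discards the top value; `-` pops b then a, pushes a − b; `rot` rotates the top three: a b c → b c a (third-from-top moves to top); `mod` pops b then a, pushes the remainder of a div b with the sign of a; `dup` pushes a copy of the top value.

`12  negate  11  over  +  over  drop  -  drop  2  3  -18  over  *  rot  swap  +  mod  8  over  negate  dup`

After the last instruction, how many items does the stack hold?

4

12     → 12
negate → -12
11     → -12 11
over   → -12 11 -12
+      → -12 -1
over   → -12 -1 -12
drop   → -12 -1
-      → -11
drop   → (empty)
2      → 2
3      → 2 3
-18    → 2 3 -18
over   → 2 3 -18 3
*      → 2 3 -54
rot    → 3 -54 2
swap   → 3 2 -54
+      → 3 -52
mod    → 3
8      → 3 8
over   → 3 8 3
negate → 3 8 -3
dup    → 3 8 -3 -3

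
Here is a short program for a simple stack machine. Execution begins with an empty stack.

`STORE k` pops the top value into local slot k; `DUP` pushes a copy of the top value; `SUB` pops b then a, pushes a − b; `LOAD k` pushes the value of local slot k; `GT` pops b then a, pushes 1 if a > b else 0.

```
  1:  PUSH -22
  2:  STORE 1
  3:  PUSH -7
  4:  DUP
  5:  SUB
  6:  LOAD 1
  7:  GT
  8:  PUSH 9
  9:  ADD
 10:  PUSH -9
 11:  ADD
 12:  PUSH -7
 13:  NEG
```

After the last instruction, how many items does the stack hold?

PUSH -22  -22
STORE 1   (empty)
PUSH -7   -7
DUP       -7 -7
SUB       0
LOAD 1    0 -22
GT        1
PUSH 9    1 9
ADD       10
PUSH -9   10 -9
ADD       1
PUSH -7   1 -7
NEG       1 7

2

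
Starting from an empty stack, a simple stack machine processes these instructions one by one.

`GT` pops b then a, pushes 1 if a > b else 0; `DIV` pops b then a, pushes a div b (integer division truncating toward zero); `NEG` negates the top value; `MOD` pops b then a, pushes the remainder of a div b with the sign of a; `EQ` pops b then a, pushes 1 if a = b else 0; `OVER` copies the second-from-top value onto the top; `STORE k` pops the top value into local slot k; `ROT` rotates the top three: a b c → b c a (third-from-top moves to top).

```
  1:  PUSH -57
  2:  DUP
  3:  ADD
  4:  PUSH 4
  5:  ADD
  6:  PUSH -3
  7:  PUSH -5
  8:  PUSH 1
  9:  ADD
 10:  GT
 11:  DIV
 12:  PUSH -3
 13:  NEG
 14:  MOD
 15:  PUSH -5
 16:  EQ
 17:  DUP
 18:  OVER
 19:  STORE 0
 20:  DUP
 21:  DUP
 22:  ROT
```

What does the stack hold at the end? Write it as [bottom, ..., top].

[0, 0, 0, 0]

PUSH -57  -57
DUP       -57 -57
ADD       -114
PUSH 4    -114 4
ADD       -110
PUSH -3   -110 -3
PUSH -5   -110 -3 -5
PUSH 1    -110 -3 -5 1
ADD       -110 -3 -4
GT        -110 1
DIV       -110
PUSH -3   -110 -3
NEG       -110 3
MOD       -2
PUSH -5   -2 -5
EQ        0
DUP       0 0
OVER      0 0 0
STORE 0   0 0
DUP       0 0 0
DUP       0 0 0 0
ROT       0 0 0 0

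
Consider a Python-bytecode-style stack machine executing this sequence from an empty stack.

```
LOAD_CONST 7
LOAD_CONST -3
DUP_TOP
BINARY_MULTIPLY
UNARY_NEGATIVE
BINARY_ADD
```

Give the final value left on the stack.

-2

LOAD_CONST 7    : [7]
LOAD_CONST -3   : [7, -3]
DUP_TOP         : [7, -3, -3]
BINARY_MULTIPLY : [7, 9]
UNARY_NEGATIVE  : [7, -9]
BINARY_ADD      : [-2]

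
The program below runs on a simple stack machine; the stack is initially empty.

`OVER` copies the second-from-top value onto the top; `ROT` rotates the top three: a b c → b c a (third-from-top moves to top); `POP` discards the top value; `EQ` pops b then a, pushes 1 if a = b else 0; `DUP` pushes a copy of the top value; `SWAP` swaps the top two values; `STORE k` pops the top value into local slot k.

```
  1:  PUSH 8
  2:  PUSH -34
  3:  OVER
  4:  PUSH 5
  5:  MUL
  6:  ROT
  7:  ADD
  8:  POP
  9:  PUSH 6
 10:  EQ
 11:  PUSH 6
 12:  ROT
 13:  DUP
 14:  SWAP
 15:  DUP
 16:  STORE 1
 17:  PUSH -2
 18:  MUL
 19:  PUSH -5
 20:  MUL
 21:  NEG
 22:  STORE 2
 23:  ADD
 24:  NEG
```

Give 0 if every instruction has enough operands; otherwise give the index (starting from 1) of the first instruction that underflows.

12

PUSH 8   → 8
PUSH -34 → 8 -34
OVER     → 8 -34 8
PUSH 5   → 8 -34 8 5
MUL      → 8 -34 40
ROT      → -34 40 8
ADD      → -34 48
POP      → -34
PUSH 6   → -34 6
EQ       → 0
PUSH 6   → 0 6
ROT  — needs 3 operands, stack has 2 → underflow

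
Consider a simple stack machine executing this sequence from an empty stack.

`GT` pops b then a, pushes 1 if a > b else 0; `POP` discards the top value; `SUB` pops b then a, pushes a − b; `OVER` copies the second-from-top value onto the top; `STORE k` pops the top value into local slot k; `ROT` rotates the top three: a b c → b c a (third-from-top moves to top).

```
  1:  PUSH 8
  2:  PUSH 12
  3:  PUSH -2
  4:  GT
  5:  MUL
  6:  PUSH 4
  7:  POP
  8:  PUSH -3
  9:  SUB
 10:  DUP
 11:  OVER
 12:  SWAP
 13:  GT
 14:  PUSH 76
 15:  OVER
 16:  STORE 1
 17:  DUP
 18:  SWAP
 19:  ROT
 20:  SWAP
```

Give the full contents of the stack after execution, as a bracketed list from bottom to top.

[11, 76, 0, 76]

PUSH 8  : 8
PUSH 12 : 8 12
PUSH -2 : 8 12 -2
GT      : 8 1
MUL     : 8
PUSH 4  : 8 4
POP     : 8
PUSH -3 : 8 -3
SUB     : 11
DUP     : 11 11
OVER    : 11 11 11
SWAP    : 11 11 11
GT      : 11 0
PUSH 76 : 11 0 76
OVER    : 11 0 76 0
STORE 1 : 11 0 76
DUP     : 11 0 76 76
SWAP    : 11 0 76 76
ROT     : 11 76 76 0
SWAP    : 11 76 0 76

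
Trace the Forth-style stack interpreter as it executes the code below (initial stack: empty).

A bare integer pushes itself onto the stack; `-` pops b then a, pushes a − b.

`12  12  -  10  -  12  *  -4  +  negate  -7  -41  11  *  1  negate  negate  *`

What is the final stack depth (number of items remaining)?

12     : [12]
12     : [12, 12]
-      : [0]
10     : [0, 10]
-      : [-10]
12     : [-10, 12]
*      : [-120]
-4     : [-120, -4]
+      : [-124]
negate : [124]
-7     : [124, -7]
-41    : [124, -7, -41]
11     : [124, -7, -41, 11]
*      : [124, -7, -451]
1      : [124, -7, -451, 1]
negate : [124, -7, -451, -1]
negate : [124, -7, -451, 1]
*      : [124, -7, -451]

3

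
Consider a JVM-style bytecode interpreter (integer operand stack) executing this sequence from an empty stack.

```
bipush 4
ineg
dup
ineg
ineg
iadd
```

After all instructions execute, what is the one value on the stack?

bipush 4 -> 4
ineg     -> -4
dup      -> -4 -4
ineg     -> -4 4
ineg     -> -4 -4
iadd     -> -8

-8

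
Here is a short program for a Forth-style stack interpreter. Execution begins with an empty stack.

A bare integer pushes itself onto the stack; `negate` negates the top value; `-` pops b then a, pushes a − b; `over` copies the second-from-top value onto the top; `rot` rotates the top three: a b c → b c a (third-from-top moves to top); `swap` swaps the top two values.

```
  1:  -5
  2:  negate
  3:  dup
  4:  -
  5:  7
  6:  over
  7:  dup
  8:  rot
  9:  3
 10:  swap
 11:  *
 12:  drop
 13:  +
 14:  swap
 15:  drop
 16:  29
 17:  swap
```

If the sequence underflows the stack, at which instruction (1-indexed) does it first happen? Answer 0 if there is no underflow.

-5     : -5
negate : 5
dup    : 5 5
-      : 0
7      : 0 7
over   : 0 7 0
dup    : 0 7 0 0
rot    : 0 0 0 7
3      : 0 0 0 7 3
swap   : 0 0 0 3 7
*      : 0 0 0 21
drop   : 0 0 0
+      : 0 0
swap   : 0 0
drop   : 0
29     : 0 29
swap   : 29 0

0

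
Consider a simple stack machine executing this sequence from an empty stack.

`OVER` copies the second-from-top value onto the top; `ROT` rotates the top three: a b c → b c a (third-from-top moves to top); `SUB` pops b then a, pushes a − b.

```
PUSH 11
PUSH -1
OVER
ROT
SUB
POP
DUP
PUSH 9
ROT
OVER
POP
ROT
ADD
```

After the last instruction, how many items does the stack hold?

2

PUSH 11  11
PUSH -1  11 -1
OVER     11 -1 11
ROT      -1 11 11
SUB      -1 0
POP      -1
DUP      -1 -1
PUSH 9   -1 -1 9
ROT      -1 9 -1
OVER     -1 9 -1 9
POP      -1 9 -1
ROT      9 -1 -1
ADD      9 -2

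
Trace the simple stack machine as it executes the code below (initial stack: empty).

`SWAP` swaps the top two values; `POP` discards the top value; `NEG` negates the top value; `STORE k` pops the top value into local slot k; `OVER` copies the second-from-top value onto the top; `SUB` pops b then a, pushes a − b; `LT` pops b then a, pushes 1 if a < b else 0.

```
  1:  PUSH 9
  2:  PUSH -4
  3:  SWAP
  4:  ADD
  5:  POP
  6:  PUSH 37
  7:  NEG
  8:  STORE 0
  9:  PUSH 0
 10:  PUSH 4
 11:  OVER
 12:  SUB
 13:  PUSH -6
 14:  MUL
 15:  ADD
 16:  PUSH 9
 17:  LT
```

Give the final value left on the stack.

1

PUSH 9   9
PUSH -4  9 -4
SWAP     -4 9
ADD      5
POP      (empty)
PUSH 37  37
NEG      -37
STORE 0  (empty)
PUSH 0   0
PUSH 4   0 4
OVER     0 4 0
SUB      0 4
PUSH -6  0 4 -6
MUL      0 -24
ADD      -24
PUSH 9   -24 9
LT       1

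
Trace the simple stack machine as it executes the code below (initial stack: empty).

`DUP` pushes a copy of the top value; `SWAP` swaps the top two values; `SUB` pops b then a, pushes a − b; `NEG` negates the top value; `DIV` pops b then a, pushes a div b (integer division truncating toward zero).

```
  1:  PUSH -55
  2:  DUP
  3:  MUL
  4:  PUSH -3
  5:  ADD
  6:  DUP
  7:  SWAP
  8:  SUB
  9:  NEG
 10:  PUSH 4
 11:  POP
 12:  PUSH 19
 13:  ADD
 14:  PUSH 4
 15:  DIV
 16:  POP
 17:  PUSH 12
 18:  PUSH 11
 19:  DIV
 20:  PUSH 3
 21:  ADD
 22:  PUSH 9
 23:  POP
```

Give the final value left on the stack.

PUSH -55 -> [-55]
DUP      -> [-55, -55]
MUL      -> [3025]
PUSH -3  -> [3025, -3]
ADD      -> [3022]
DUP      -> [3022, 3022]
SWAP     -> [3022, 3022]
SUB      -> [0]
NEG      -> [0]
PUSH 4   -> [0, 4]
POP      -> [0]
PUSH 19  -> [0, 19]
ADD      -> [19]
PUSH 4   -> [19, 4]
DIV      -> [4]
POP      -> []
PUSH 12  -> [12]
PUSH 11  -> [12, 11]
DIV      -> [1]
PUSH 3   -> [1, 3]
ADD      -> [4]
PUSH 9   -> [4, 9]
POP      -> [4]

4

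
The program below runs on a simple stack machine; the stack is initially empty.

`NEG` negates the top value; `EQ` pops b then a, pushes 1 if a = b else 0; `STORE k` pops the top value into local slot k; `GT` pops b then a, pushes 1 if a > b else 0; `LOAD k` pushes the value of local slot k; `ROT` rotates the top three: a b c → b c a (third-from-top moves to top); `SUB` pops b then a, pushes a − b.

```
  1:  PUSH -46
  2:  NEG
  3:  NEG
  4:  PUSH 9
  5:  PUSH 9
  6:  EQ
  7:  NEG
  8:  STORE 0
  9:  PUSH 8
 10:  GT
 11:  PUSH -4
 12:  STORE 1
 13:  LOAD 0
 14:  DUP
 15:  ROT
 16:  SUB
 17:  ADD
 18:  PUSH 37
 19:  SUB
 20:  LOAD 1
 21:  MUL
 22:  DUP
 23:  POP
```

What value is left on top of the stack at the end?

PUSH -46 : -46
NEG      : 46
NEG      : -46
PUSH 9   : -46 9
PUSH 9   : -46 9 9
EQ       : -46 1
NEG      : -46 -1
STORE 0  : -46
PUSH 8   : -46 8
GT       : 0
PUSH -4  : 0 -4
STORE 1  : 0
LOAD 0   : 0 -1
DUP      : 0 -1 -1
ROT      : -1 -1 0
SUB      : -1 -1
ADD      : -2
PUSH 37  : -2 37
SUB      : -39
LOAD 1   : -39 -4
MUL      : 156
DUP      : 156 156
POP      : 156

156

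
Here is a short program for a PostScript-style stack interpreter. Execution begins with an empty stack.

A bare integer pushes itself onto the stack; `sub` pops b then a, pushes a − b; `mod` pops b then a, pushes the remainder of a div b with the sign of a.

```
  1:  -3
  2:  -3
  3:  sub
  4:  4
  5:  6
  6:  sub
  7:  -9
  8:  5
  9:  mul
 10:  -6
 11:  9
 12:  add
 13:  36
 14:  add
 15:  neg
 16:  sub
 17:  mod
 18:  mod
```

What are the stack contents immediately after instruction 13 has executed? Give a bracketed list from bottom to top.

-3  → [-3]
-3  → [-3, -3]
sub → [0]
4   → [0, 4]
6   → [0, 4, 6]
sub → [0, -2]
-9  → [0, -2, -9]
5   → [0, -2, -9, 5]
mul → [0, -2, -45]
-6  → [0, -2, -45, -6]
9   → [0, -2, -45, -6, 9]
add → [0, -2, -45, 3]
36  → [0, -2, -45, 3, 36]

[0, -2, -45, 3, 36]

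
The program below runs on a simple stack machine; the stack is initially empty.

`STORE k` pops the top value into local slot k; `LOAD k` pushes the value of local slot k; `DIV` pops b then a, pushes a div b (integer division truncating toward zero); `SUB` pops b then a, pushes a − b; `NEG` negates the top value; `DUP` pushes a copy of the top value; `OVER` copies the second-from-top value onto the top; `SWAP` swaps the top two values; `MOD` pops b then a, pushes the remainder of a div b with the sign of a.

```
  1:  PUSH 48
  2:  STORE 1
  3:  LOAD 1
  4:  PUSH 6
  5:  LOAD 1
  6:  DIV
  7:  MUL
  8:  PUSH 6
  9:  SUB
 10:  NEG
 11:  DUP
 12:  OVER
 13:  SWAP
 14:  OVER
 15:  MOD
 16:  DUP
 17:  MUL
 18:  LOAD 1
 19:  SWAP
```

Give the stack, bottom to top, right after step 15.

PUSH 48  48
STORE 1  (empty)
LOAD 1   48
PUSH 6   48 6
LOAD 1   48 6 48
DIV      48 0
MUL      0
PUSH 6   0 6
SUB      -6
NEG      6
DUP      6 6
OVER     6 6 6
SWAP     6 6 6
OVER     6 6 6 6
MOD      6 6 0

[6, 6, 0]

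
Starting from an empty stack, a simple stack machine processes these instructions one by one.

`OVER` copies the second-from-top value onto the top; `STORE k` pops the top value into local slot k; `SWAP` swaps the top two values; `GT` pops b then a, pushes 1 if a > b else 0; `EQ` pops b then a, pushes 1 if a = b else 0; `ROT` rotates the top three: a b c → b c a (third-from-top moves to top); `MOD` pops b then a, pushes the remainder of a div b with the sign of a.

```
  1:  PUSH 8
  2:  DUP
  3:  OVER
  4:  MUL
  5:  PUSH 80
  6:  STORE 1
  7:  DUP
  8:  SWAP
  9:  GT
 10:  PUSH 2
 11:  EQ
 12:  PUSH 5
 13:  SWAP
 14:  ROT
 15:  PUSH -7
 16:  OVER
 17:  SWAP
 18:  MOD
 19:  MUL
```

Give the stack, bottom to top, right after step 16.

PUSH 8  → 8
DUP     → 8 8
OVER    → 8 8 8
MUL     → 8 64
PUSH 80 → 8 64 80
STORE 1 → 8 64
DUP     → 8 64 64
SWAP    → 8 64 64
GT      → 8 0
PUSH 2  → 8 0 2
EQ      → 8 0
PUSH 5  → 8 0 5
SWAP    → 8 5 0
ROT     → 5 0 8
PUSH -7 → 5 0 8 -7
OVER    → 5 0 8 -7 8

[5, 0, 8, -7, 8]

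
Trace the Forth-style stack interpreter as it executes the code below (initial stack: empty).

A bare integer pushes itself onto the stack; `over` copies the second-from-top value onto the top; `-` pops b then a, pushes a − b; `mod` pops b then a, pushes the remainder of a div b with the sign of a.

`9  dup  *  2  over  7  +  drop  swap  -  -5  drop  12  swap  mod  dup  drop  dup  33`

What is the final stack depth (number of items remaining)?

9    -> [9]
dup  -> [9, 9]
*    -> [81]
2    -> [81, 2]
over -> [81, 2, 81]
7    -> [81, 2, 81, 7]
+    -> [81, 2, 88]
drop -> [81, 2]
swap -> [2, 81]
-    -> [-79]
-5   -> [-79, -5]
drop -> [-79]
12   -> [-79, 12]
swap -> [12, -79]
mod  -> [12]
dup  -> [12, 12]
drop -> [12]
dup  -> [12, 12]
33   -> [12, 12, 33]

3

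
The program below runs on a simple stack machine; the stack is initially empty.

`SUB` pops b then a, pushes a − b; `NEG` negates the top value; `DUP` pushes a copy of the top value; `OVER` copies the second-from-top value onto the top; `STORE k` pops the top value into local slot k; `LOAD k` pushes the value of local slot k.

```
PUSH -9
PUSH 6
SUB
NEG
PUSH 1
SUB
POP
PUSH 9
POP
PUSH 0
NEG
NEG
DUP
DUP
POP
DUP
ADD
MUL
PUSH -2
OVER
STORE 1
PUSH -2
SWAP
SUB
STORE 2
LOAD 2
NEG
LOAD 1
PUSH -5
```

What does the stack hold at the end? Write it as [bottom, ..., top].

PUSH -9 : -9
PUSH 6  : -9 6
SUB     : -15
NEG     : 15
PUSH 1  : 15 1
SUB     : 14
POP     : (empty)
PUSH 9  : 9
POP     : (empty)
PUSH 0  : 0
NEG     : 0
NEG     : 0
DUP     : 0 0
DUP     : 0 0 0
POP     : 0 0
DUP     : 0 0 0
ADD     : 0 0
MUL     : 0
PUSH -2 : 0 -2
OVER    : 0 -2 0
STORE 1 : 0 -2
PUSH -2 : 0 -2 -2
SWAP    : 0 -2 -2
SUB     : 0 0
STORE 2 : 0
LOAD 2  : 0 0
NEG     : 0 0
LOAD 1  : 0 0 0
PUSH -5 : 0 0 0 -5

[0, 0, 0, -5]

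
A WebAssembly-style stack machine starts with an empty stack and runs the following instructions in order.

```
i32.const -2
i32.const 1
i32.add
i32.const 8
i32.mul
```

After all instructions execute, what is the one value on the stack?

-8

i32.const -2 : [-2]
i32.const 1  : [-2, 1]
i32.add      : [-1]
i32.const 8  : [-1, 8]
i32.mul      : [-8]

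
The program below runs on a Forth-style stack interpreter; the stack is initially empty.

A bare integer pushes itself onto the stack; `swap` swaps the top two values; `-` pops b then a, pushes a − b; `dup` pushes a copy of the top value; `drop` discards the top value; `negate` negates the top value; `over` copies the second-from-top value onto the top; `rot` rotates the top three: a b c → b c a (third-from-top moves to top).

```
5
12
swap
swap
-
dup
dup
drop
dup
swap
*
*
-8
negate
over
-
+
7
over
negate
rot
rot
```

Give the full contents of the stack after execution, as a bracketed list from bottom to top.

5       [5]
12      [5, 12]
swap    [12, 5]
swap    [5, 12]
-       [-7]
dup     [-7, -7]
dup     [-7, -7, -7]
drop    [-7, -7]
dup     [-7, -7, -7]
swap    [-7, -7, -7]
*       [-7, 49]
*       [-343]
-8      [-343, -8]
negate  [-343, 8]
over    [-343, 8, -343]
-       [-343, 351]
+       [8]
7       [8, 7]
over    [8, 7, 8]
negate  [8, 7, -8]
rot     [7, -8, 8]
rot     [-8, 8, 7]

[-8, 8, 7]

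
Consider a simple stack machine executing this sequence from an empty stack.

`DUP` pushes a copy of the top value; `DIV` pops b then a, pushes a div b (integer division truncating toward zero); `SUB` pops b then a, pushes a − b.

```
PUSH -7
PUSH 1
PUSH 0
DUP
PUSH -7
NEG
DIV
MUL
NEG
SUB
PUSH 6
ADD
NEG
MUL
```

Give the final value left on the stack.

49

PUSH -7  [-7]
PUSH 1   [-7, 1]
PUSH 0   [-7, 1, 0]
DUP      [-7, 1, 0, 0]
PUSH -7  [-7, 1, 0, 0, -7]
NEG      [-7, 1, 0, 0, 7]
DIV      [-7, 1, 0, 0]
MUL      [-7, 1, 0]
NEG      [-7, 1, 0]
SUB      [-7, 1]
PUSH 6   [-7, 1, 6]
ADD      [-7, 7]
NEG      [-7, -7]
MUL      [49]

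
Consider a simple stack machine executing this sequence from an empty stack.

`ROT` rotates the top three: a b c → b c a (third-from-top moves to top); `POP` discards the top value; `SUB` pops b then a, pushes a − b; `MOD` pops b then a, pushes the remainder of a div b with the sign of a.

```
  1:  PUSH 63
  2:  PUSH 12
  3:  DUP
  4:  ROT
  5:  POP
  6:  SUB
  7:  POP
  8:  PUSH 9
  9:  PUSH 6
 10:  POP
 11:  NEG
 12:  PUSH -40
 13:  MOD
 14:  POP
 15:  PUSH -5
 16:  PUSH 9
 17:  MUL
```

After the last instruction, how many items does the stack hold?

PUSH 63   [63]
PUSH 12   [63, 12]
DUP       [63, 12, 12]
ROT       [12, 12, 63]
POP       [12, 12]
SUB       [0]
POP       []
PUSH 9    [9]
PUSH 6    [9, 6]
POP       [9]
NEG       [-9]
PUSH -40  [-9, -40]
MOD       [-9]
POP       []
PUSH -5   [-5]
PUSH 9    [-5, 9]
MUL       [-45]

1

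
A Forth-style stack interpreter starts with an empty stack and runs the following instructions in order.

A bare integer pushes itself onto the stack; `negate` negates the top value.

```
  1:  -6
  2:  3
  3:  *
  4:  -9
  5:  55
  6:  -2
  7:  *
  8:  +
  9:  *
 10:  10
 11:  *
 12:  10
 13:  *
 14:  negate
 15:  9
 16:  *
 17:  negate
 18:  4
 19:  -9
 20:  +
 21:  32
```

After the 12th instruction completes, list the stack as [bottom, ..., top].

[21420, 10]

-6 : [-6]
3  : [-6, 3]
*  : [-18]
-9 : [-18, -9]
55 : [-18, -9, 55]
-2 : [-18, -9, 55, -2]
*  : [-18, -9, -110]
+  : [-18, -119]
*  : [2142]
10 : [2142, 10]
*  : [21420]
10 : [21420, 10]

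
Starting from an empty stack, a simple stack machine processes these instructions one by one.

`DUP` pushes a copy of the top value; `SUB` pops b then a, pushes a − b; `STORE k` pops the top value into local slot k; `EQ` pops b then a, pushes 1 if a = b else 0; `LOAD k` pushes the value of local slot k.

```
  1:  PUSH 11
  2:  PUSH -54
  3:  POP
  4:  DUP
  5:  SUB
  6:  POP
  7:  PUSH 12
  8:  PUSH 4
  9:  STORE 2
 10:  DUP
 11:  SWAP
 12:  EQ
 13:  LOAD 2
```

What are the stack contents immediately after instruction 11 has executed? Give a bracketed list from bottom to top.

PUSH 11  -> 11
PUSH -54 -> 11 -54
POP      -> 11
DUP      -> 11 11
SUB      -> 0
POP      -> (empty)
PUSH 12  -> 12
PUSH 4   -> 12 4
STORE 2  -> 12
DUP      -> 12 12
SWAP     -> 12 12

[12, 12]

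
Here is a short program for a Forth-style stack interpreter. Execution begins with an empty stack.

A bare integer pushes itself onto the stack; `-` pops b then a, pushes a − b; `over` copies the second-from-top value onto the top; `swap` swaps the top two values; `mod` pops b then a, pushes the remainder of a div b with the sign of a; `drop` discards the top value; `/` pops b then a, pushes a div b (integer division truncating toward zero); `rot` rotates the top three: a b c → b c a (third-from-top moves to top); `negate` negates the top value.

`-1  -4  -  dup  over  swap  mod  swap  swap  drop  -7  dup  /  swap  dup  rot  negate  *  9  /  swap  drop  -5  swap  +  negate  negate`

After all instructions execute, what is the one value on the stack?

-1     : [-1]
-4     : [-1, -4]
-      : [3]
dup    : [3, 3]
over   : [3, 3, 3]
swap   : [3, 3, 3]
mod    : [3, 0]
swap   : [0, 3]
swap   : [3, 0]
drop   : [3]
-7     : [3, -7]
dup    : [3, -7, -7]
/      : [3, 1]
swap   : [1, 3]
dup    : [1, 3, 3]
rot    : [3, 3, 1]
negate : [3, 3, -1]
*      : [3, -3]
9      : [3, -3, 9]
/      : [3, 0]
swap   : [0, 3]
drop   : [0]
-5     : [0, -5]
swap   : [-5, 0]
+      : [-5]
negate : [5]
negate : [-5]

-5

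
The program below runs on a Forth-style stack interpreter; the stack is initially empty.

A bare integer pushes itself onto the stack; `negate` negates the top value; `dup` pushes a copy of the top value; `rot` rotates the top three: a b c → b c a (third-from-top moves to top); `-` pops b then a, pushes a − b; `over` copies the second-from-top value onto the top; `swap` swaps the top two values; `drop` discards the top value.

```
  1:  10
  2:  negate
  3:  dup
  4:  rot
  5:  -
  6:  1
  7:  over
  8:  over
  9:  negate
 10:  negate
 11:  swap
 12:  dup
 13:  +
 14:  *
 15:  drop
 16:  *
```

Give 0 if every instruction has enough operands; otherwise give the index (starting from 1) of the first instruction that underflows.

10     : 10
negate : -10
dup    : -10 -10
rot  — needs 3 operands, stack has 2 → underflow

4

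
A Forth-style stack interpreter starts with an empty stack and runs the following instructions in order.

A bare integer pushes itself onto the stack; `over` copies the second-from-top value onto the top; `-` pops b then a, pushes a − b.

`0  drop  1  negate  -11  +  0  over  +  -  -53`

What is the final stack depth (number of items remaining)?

0      : [0]
drop   : []
1      : [1]
negate : [-1]
-11    : [-1, -11]
+      : [-12]
0      : [-12, 0]
over   : [-12, 0, -12]
+      : [-12, -12]
-      : [0]
-53    : [0, -53]

2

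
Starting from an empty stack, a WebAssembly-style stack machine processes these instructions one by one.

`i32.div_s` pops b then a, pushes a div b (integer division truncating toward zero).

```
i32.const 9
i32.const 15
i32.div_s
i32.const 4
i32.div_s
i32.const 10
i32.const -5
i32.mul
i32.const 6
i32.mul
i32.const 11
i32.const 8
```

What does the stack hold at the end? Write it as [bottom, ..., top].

[0, -300, 11, 8]

i32.const 9  → 9
i32.const 15 → 9 15
i32.div_s    → 0
i32.const 4  → 0 4
i32.div_s    → 0
i32.const 10 → 0 10
i32.const -5 → 0 10 -5
i32.mul      → 0 -50
i32.const 6  → 0 -50 6
i32.mul      → 0 -300
i32.const 11 → 0 -300 11
i32.const 8  → 0 -300 11 8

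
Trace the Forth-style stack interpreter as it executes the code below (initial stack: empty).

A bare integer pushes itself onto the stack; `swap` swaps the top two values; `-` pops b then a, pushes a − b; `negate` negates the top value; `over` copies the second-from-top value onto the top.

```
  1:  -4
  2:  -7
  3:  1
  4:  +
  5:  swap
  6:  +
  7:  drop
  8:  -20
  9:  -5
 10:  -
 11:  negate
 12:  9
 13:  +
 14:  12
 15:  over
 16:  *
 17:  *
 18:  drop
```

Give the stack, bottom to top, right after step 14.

[24, 12]

-4     -> [-4]
-7     -> [-4, -7]
1      -> [-4, -7, 1]
+      -> [-4, -6]
swap   -> [-6, -4]
+      -> [-10]
drop   -> []
-20    -> [-20]
-5     -> [-20, -5]
-      -> [-15]
negate -> [15]
9      -> [15, 9]
+      -> [24]
12     -> [24, 12]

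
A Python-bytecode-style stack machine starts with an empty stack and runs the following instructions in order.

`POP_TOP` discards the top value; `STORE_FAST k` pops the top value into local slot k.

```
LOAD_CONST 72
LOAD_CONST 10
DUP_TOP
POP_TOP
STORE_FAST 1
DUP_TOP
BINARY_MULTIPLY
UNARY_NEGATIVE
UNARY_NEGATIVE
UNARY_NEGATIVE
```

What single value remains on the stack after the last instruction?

LOAD_CONST 72   → [72]
LOAD_CONST 10   → [72, 10]
DUP_TOP         → [72, 10, 10]
POP_TOP         → [72, 10]
STORE_FAST 1    → [72]
DUP_TOP         → [72, 72]
BINARY_MULTIPLY → [5184]
UNARY_NEGATIVE  → [-5184]
UNARY_NEGATIVE  → [5184]
UNARY_NEGATIVE  → [-5184]

-5184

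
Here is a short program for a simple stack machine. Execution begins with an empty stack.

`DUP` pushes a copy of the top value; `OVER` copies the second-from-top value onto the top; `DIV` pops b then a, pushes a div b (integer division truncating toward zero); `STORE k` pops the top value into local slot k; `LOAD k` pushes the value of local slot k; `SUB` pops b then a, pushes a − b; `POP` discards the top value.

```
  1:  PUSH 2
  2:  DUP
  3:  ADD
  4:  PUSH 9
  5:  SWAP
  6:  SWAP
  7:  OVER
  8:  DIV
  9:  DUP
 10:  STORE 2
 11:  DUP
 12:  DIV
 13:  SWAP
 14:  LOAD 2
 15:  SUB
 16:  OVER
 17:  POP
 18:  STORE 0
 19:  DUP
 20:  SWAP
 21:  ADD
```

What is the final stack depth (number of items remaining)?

1

PUSH 2   2
DUP      2 2
ADD      4
PUSH 9   4 9
SWAP     9 4
SWAP     4 9
OVER     4 9 4
DIV      4 2
DUP      4 2 2
STORE 2  4 2
DUP      4 2 2
DIV      4 1
SWAP     1 4
LOAD 2   1 4 2
SUB      1 2
OVER     1 2 1
POP      1 2
STORE 0  1
DUP      1 1
SWAP     1 1
ADD      2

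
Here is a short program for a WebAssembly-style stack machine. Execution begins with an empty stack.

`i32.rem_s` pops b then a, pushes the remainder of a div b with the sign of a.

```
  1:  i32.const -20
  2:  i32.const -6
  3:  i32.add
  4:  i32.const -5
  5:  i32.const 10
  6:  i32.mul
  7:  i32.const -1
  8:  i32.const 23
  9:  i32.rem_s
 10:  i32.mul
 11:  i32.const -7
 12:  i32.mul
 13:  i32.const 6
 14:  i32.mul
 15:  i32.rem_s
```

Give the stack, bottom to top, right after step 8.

[-26, -50, -1, 23]

i32.const -20 → [-20]
i32.const -6  → [-20, -6]
i32.add       → [-26]
i32.const -5  → [-26, -5]
i32.const 10  → [-26, -5, 10]
i32.mul       → [-26, -50]
i32.const -1  → [-26, -50, -1]
i32.const 23  → [-26, -50, -1, 23]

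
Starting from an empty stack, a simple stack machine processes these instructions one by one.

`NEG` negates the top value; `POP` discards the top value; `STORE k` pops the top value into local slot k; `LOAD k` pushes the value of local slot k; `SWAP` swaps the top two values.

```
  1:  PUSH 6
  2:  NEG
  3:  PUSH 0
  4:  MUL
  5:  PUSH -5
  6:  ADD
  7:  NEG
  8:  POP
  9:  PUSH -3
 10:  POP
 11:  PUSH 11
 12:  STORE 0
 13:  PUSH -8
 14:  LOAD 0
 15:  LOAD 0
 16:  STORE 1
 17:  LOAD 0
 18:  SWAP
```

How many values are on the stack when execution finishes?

3

PUSH 6  -> [6]
NEG     -> [-6]
PUSH 0  -> [-6, 0]
MUL     -> [0]
PUSH -5 -> [0, -5]
ADD     -> [-5]
NEG     -> [5]
POP     -> []
PUSH -3 -> [-3]
POP     -> []
PUSH 11 -> [11]
STORE 0 -> []
PUSH -8 -> [-8]
LOAD 0  -> [-8, 11]
LOAD 0  -> [-8, 11, 11]
STORE 1 -> [-8, 11]
LOAD 0  -> [-8, 11, 11]
SWAP    -> [-8, 11, 11]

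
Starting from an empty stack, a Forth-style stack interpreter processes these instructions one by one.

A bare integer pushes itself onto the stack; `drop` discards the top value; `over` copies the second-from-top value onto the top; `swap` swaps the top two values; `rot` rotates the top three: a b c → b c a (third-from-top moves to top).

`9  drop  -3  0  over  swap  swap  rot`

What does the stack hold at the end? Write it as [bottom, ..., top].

[0, -3, -3]

9    → [9]
drop → []
-3   → [-3]
0    → [-3, 0]
over → [-3, 0, -3]
swap → [-3, -3, 0]
swap → [-3, 0, -3]
rot  → [0, -3, -3]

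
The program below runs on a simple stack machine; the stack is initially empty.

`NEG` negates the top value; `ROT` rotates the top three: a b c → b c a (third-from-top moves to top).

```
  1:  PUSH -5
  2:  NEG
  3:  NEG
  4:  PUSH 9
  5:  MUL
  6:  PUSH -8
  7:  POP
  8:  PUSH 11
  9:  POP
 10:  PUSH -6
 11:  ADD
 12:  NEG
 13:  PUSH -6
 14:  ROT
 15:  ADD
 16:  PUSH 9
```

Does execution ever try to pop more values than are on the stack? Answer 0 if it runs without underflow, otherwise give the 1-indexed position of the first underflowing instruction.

PUSH -5 -> [-5]
NEG     -> [5]
NEG     -> [-5]
PUSH 9  -> [-5, 9]
MUL     -> [-45]
PUSH -8 -> [-45, -8]
POP     -> [-45]
PUSH 11 -> [-45, 11]
POP     -> [-45]
PUSH -6 -> [-45, -6]
ADD     -> [-51]
NEG     -> [51]
PUSH -6 -> [51, -6]
ROT  — needs 3 operands, stack has 2 → underflow

14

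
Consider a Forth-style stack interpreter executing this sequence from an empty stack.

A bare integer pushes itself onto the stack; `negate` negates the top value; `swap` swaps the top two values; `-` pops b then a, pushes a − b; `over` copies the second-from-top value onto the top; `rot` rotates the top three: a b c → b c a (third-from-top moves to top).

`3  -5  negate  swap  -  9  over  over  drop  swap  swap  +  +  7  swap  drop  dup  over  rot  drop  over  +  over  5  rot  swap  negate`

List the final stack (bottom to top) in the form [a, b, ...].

[7, 7, 14, -5]

3       [3]
-5      [3, -5]
negate  [3, 5]
swap    [5, 3]
-       [2]
9       [2, 9]
over    [2, 9, 2]
over    [2, 9, 2, 9]
drop    [2, 9, 2]
swap    [2, 2, 9]
swap    [2, 9, 2]
+       [2, 11]
+       [13]
7       [13, 7]
swap    [7, 13]
drop    [7]
dup     [7, 7]
over    [7, 7, 7]
rot     [7, 7, 7]
drop    [7, 7]
over    [7, 7, 7]
+       [7, 14]
over    [7, 14, 7]
5       [7, 14, 7, 5]
rot     [7, 7, 5, 14]
swap    [7, 7, 14, 5]
negate  [7, 7, 14, -5]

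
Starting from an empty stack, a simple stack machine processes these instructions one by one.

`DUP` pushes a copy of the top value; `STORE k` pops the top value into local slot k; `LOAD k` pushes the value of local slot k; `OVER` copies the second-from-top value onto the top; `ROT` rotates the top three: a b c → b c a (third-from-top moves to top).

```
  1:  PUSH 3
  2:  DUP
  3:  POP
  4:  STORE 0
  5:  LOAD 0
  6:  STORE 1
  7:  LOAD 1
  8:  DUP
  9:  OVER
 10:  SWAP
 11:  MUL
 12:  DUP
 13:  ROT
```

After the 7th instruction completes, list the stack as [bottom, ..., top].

PUSH 3  -> [3]
DUP     -> [3, 3]
POP     -> [3]
STORE 0 -> []
LOAD 0  -> [3]
STORE 1 -> []
LOAD 1  -> [3]

[3]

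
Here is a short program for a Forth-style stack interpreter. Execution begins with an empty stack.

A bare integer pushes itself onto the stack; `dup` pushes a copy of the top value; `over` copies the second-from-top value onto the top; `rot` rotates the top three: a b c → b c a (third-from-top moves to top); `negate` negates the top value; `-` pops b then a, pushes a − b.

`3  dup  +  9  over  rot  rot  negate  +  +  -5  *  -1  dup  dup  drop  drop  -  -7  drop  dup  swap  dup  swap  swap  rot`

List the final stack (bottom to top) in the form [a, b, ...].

[-14, -14, -14]

3      : 3
dup    : 3 3
+      : 6
9      : 6 9
over   : 6 9 6
rot    : 9 6 6
rot    : 6 6 9
negate : 6 6 -9
+      : 6 -3
+      : 3
-5     : 3 -5
*      : -15
-1     : -15 -1
dup    : -15 -1 -1
dup    : -15 -1 -1 -1
drop   : -15 -1 -1
drop   : -15 -1
-      : -14
-7     : -14 -7
drop   : -14
dup    : -14 -14
swap   : -14 -14
dup    : -14 -14 -14
swap   : -14 -14 -14
swap   : -14 -14 -14
rot    : -14 -14 -14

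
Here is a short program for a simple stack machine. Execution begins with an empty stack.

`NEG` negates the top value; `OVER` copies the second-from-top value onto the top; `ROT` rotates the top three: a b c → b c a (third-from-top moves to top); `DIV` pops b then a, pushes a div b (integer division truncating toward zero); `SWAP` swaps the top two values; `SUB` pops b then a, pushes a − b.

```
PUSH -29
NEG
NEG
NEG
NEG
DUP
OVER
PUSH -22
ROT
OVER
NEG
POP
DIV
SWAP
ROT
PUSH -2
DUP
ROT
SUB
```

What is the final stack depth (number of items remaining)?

PUSH -29 : [-29]
NEG      : [29]
NEG      : [-29]
NEG      : [29]
NEG      : [-29]
DUP      : [-29, -29]
OVER     : [-29, -29, -29]
PUSH -22 : [-29, -29, -29, -22]
ROT      : [-29, -29, -22, -29]
OVER     : [-29, -29, -22, -29, -22]
NEG      : [-29, -29, -22, -29, 22]
POP      : [-29, -29, -22, -29]
DIV      : [-29, -29, 0]
SWAP     : [-29, 0, -29]
ROT      : [0, -29, -29]
PUSH -2  : [0, -29, -29, -2]
DUP      : [0, -29, -29, -2, -2]
ROT      : [0, -29, -2, -2, -29]
SUB      : [0, -29, -2, 27]

4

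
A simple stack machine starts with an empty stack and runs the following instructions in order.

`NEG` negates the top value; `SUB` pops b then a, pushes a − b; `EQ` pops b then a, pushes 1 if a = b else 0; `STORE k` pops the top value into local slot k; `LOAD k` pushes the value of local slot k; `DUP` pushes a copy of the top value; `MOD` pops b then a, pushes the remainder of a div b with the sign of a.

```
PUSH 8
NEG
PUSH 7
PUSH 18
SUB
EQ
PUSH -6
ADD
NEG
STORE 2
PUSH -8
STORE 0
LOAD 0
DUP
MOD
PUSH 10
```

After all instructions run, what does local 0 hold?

PUSH 8   [8]
NEG      [-8]
PUSH 7   [-8, 7]
PUSH 18  [-8, 7, 18]
SUB      [-8, -11]
EQ       [0]
PUSH -6  [0, -6]
ADD      [-6]
NEG      [6]
STORE 2  []
PUSH -8  [-8]
STORE 0  []
LOAD 0   [-8]
DUP      [-8, -8]
MOD      [0]
PUSH 10  [0, 10]

-8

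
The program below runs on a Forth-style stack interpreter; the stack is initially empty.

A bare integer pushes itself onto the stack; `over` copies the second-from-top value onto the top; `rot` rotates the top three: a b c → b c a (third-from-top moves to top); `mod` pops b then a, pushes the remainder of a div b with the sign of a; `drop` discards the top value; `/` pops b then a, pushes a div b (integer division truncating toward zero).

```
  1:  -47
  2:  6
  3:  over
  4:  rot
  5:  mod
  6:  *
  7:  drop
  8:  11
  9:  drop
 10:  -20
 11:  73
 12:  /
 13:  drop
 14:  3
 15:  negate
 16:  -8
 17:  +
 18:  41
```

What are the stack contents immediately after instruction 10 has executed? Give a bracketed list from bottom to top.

[-20]

-47  -> -47
6    -> -47 6
over -> -47 6 -47
rot  -> 6 -47 -47
mod  -> 6 0
*    -> 0
drop -> (empty)
11   -> 11
drop -> (empty)
-20  -> -20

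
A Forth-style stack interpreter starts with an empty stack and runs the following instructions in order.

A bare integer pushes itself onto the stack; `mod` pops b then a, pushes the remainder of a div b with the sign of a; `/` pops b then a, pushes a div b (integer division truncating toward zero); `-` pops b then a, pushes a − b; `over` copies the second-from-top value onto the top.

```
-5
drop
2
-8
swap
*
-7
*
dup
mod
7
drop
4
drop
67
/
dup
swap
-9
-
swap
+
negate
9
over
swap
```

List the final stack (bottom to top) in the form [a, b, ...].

-5     -> [-5]
drop   -> []
2      -> [2]
-8     -> [2, -8]
swap   -> [-8, 2]
*      -> [-16]
-7     -> [-16, -7]
*      -> [112]
dup    -> [112, 112]
mod    -> [0]
7      -> [0, 7]
drop   -> [0]
4      -> [0, 4]
drop   -> [0]
67     -> [0, 67]
/      -> [0]
dup    -> [0, 0]
swap   -> [0, 0]
-9     -> [0, 0, -9]
-      -> [0, 9]
swap   -> [9, 0]
+      -> [9]
negate -> [-9]
9      -> [-9, 9]
over   -> [-9, 9, -9]
swap   -> [-9, -9, 9]

[-9, -9, 9]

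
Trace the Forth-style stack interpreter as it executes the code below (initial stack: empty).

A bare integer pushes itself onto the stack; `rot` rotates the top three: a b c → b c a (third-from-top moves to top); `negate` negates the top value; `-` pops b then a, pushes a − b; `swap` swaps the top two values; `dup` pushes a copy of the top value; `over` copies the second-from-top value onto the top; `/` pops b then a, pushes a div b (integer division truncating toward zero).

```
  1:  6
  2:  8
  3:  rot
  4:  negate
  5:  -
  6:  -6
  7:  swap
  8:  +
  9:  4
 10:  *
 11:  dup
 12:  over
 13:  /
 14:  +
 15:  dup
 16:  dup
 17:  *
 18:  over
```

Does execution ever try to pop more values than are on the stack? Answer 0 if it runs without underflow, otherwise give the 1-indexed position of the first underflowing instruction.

3

6  [6]
8  [6, 8]
rot  — needs 3 operands, stack has 2 → underflow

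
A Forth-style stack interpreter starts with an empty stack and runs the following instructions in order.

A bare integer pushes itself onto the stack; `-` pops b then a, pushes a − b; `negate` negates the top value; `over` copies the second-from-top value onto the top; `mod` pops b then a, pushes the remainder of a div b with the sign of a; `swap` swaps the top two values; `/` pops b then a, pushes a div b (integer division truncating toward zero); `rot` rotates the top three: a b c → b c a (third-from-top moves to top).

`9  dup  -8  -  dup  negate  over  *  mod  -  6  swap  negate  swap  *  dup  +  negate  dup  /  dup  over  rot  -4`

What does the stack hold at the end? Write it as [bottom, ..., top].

9      → [9]
dup    → [9, 9]
-8     → [9, 9, -8]
-      → [9, 17]
dup    → [9, 17, 17]
negate → [9, 17, -17]
over   → [9, 17, -17, 17]
*      → [9, 17, -289]
mod    → [9, 17]
-      → [-8]
6      → [-8, 6]
swap   → [6, -8]
negate → [6, 8]
swap   → [8, 6]
*      → [48]
dup    → [48, 48]
+      → [96]
negate → [-96]
dup    → [-96, -96]
/      → [1]
dup    → [1, 1]
over   → [1, 1, 1]
rot    → [1, 1, 1]
-4     → [1, 1, 1, -4]

[1, 1, 1, -4]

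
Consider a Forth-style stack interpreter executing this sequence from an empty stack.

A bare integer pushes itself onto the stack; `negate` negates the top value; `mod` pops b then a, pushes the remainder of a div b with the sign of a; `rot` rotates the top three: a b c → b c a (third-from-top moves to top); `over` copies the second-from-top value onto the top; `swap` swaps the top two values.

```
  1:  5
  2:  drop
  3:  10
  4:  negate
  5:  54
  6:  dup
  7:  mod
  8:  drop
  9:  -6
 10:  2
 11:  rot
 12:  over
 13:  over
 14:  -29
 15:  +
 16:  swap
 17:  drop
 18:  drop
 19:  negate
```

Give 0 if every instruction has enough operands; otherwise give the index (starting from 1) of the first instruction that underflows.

5      : 5
drop   : (empty)
10     : 10
negate : -10
54     : -10 54
dup    : -10 54 54
mod    : -10 0
drop   : -10
-6     : -10 -6
2      : -10 -6 2
rot    : -6 2 -10
over   : -6 2 -10 2
over   : -6 2 -10 2 -10
-29    : -6 2 -10 2 -10 -29
+      : -6 2 -10 2 -39
swap   : -6 2 -10 -39 2
drop   : -6 2 -10 -39
drop   : -6 2 -10
negate : -6 2 10

0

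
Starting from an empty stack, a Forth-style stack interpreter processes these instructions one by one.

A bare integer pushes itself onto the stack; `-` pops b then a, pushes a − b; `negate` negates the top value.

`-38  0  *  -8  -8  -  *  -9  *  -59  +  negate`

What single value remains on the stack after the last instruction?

-38     -38
0       -38 0
*       0
-8      0 -8
-8      0 -8 -8
-       0 0
*       0
-9      0 -9
*       0
-59     0 -59
+       -59
negate  59

59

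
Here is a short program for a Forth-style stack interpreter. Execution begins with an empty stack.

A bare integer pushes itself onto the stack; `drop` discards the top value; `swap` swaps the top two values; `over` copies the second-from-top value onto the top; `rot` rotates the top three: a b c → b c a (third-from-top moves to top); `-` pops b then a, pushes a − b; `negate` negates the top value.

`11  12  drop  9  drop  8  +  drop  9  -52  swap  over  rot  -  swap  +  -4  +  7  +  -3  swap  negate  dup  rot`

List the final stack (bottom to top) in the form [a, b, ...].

11     : [11]
12     : [11, 12]
drop   : [11]
9      : [11, 9]
drop   : [11]
8      : [11, 8]
+      : [19]
drop   : []
9      : [9]
-52    : [9, -52]
swap   : [-52, 9]
over   : [-52, 9, -52]
rot    : [9, -52, -52]
-      : [9, 0]
swap   : [0, 9]
+      : [9]
-4     : [9, -4]
+      : [5]
7      : [5, 7]
+      : [12]
-3     : [12, -3]
swap   : [-3, 12]
negate : [-3, -12]
dup    : [-3, -12, -12]
rot    : [-12, -12, -3]

[-12, -12, -3]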